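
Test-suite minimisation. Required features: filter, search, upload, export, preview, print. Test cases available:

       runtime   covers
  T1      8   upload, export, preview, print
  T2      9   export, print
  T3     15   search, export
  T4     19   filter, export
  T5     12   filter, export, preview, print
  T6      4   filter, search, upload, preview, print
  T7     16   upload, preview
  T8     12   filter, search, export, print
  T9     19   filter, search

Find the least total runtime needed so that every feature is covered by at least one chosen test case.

T1, T6 cover every feature at runtime 8 + 4 = 12.
Any cover uses at least 2 test cases; among all covering selections none totals below 12.

12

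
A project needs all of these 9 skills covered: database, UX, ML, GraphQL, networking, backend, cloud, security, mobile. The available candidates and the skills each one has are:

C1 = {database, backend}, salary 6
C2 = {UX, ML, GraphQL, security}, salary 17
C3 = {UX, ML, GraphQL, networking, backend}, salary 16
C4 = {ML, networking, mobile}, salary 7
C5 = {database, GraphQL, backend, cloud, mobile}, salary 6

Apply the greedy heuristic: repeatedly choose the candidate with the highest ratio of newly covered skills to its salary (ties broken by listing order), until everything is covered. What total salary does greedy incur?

Pick 1: C5 adds 5 new (database, GraphQL, backend, cloud, mobile) at salary 6 (ratio 5/6).
Pick 2: C4 adds 2 new (ML, networking) at salary 7 (ratio 2/7).
Pick 3: C2 adds 2 new (UX, security) at salary 17 (ratio 2/17).
Greedy total salary: 6 + 7 + 17 = 30.

30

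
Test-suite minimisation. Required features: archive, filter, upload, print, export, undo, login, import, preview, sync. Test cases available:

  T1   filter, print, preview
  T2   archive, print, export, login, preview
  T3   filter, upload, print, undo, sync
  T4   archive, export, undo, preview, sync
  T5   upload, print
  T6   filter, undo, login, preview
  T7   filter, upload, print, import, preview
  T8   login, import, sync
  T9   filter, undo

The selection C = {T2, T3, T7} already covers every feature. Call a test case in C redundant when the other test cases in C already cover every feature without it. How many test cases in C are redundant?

0

Drop T2: archive, export, login uncovered — not redundant.
Drop T3: undo, sync uncovered — not redundant.
Drop T7: import uncovered — not redundant.
None of the test cases in C is redundant.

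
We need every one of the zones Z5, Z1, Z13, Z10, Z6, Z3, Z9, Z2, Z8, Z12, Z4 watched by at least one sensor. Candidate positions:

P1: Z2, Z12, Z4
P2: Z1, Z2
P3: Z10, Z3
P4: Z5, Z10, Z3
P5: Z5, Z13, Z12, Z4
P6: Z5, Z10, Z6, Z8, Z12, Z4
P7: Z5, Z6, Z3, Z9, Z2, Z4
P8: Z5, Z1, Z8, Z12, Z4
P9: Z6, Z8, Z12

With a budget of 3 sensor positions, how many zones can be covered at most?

Choosing P2, P6, P7 covers {Z5, Z1, Z10, Z6, Z3, Z9, Z2, Z8, Z12, Z4} — 10 zones.
No choice of 3 sensor positions does better; here Z13 is left uncovered.

10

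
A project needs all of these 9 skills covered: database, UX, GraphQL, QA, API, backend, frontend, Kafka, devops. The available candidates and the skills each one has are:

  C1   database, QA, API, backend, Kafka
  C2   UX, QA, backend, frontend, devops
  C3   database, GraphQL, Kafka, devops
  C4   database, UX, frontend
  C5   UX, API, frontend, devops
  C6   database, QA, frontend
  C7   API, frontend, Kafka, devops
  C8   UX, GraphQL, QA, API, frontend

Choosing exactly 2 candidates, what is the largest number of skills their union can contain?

Choosing C1, C2 covers {database, UX, QA, API, backend, frontend, Kafka, devops} — 8 skills.
No choice of 2 candidates does better; here GraphQL is left uncovered.

8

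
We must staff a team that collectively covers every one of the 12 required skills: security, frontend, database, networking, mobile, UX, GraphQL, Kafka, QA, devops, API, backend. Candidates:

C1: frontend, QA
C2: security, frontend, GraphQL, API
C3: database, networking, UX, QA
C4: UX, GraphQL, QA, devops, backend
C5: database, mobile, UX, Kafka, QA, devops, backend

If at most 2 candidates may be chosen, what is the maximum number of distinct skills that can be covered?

Choosing C2, C5 covers {security, frontend, database, mobile, UX, GraphQL, Kafka, QA, devops, API, backend} — 11 skills.
No choice of 2 candidates does better; here networking is left uncovered.

11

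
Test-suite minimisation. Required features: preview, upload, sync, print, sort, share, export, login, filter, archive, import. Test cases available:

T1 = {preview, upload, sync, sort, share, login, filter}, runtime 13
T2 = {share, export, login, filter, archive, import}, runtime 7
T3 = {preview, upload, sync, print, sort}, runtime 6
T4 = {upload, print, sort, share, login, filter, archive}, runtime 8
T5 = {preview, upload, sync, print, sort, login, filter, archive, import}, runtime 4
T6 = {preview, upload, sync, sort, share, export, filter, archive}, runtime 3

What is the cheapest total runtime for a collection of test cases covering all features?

T5, T6 cover every feature at runtime 4 + 3 = 7.
Any cover uses at least 2 test cases; among all covering selections none totals below 7.

7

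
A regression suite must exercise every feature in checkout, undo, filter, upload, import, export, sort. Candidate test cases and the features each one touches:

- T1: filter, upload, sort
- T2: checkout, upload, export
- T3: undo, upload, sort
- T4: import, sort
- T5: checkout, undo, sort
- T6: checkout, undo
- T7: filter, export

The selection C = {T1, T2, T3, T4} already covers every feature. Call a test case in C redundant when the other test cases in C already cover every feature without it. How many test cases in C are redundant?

0

Drop T1: filter uncovered — not redundant.
Drop T2: checkout, export uncovered — not redundant.
Drop T3: undo uncovered — not redundant.
Drop T4: import uncovered — not redundant.
None of the test cases in C is redundant.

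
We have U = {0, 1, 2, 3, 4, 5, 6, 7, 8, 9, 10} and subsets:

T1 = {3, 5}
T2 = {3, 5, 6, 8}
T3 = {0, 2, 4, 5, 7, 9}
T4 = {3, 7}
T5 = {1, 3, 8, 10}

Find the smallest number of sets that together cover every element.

T2, T3, T5 together cover {0, 1, 2, 3, 4, 5, 6, 7, 8, 9, 10} — every element.
No 2 of the 5 sets cover everything (all 10 pairs fall short), so 3 is minimum.

3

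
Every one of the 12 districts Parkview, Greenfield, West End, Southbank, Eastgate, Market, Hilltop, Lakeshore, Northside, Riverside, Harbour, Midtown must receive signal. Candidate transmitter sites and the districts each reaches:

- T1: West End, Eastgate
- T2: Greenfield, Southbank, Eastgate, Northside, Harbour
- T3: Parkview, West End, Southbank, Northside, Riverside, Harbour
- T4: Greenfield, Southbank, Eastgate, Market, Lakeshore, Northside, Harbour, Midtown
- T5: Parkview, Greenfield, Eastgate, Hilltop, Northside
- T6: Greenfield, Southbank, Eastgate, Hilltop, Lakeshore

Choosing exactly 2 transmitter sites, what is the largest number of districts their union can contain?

Choosing T3, T4 covers {Parkview, Greenfield, West End, Southbank, Eastgate, Market, Lakeshore, Northside, Riverside, Harbour, Midtown} — 11 districts.
No choice of 2 transmitter sites does better; here Hilltop is left uncovered.

11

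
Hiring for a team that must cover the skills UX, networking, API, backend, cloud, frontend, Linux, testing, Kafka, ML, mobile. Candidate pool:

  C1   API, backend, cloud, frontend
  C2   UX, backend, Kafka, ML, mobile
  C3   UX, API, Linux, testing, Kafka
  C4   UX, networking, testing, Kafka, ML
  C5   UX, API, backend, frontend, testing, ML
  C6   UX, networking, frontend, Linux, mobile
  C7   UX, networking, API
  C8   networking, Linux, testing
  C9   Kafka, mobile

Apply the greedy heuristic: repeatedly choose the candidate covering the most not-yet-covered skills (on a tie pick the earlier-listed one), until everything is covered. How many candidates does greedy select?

Pick 1: C5 covers 6 new skills (UX, API, backend, frontend, testing, ML).
Pick 2: C6 covers 3 new skills (networking, Linux, mobile).
Pick 3: C1 covers 1 new skills (cloud).
Pick 4: C2 covers 1 new skills (Kafka).
Greedy uses 4 candidates. (The true minimum is 3.)

4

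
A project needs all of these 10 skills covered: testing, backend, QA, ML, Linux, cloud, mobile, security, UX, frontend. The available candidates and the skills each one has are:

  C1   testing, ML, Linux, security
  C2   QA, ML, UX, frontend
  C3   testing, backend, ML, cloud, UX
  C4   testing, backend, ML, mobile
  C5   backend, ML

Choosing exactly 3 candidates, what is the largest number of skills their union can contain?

9

Choosing C1, C2, C3 covers {testing, backend, QA, ML, Linux, cloud, security, UX, frontend} — 9 skills.
No choice of 3 candidates does better; here mobile is left uncovered.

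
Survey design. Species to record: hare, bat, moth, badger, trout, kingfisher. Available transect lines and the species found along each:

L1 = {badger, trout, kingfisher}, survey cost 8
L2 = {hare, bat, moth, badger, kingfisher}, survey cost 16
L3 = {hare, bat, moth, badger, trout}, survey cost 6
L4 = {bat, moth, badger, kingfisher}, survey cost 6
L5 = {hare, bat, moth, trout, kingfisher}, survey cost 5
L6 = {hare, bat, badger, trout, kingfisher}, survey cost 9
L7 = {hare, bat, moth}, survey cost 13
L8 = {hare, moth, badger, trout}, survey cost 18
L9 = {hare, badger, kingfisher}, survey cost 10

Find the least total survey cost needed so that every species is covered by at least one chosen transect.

11

L3, L5 cover every species at survey cost 6 + 5 = 11.
Any cover uses at least 2 transects; among all covering selections none totals below 11.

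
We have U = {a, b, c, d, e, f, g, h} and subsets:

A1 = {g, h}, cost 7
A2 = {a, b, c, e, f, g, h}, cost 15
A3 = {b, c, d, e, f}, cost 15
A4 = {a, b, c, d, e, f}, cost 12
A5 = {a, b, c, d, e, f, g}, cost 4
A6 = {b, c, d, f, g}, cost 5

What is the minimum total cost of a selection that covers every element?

11

A1, A5 cover every element at cost 7 + 4 = 11.
Any cover uses at least 2 sets; among all covering selections none totals below 11.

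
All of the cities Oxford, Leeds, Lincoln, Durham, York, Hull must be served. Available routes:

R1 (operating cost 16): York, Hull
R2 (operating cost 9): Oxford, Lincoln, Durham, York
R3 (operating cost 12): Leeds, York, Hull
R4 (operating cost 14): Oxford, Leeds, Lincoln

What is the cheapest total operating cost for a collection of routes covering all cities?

21

R2, R3 cover every city at operating cost 9 + 12 = 21.
Any cover uses at least 2 routes; among all covering selections none totals below 21.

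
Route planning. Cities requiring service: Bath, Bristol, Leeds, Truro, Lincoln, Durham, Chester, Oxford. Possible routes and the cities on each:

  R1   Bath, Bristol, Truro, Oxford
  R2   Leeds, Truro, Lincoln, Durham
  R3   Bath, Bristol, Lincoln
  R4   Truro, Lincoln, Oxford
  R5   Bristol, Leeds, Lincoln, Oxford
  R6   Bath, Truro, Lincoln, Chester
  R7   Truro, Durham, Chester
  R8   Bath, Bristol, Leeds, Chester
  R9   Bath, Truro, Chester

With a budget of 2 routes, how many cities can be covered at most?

Choosing R1, R2 covers {Bath, Bristol, Leeds, Truro, Lincoln, Durham, Oxford} — 7 cities.
No choice of 2 routes does better; here Chester is left uncovered.

7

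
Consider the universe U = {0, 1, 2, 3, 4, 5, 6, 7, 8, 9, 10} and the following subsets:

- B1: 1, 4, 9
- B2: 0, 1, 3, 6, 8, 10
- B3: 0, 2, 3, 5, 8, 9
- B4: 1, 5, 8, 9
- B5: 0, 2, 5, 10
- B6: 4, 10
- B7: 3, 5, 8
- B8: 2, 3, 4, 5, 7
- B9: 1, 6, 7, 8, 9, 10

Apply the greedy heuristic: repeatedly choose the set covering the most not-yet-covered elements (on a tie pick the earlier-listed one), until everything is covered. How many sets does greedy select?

Pick 1: B2 covers 6 new elements (0, 1, 3, 6, 8, 10).
Pick 2: B8 covers 4 new elements (2, 4, 5, 7).
Pick 3: B1 covers 1 new elements (9).
Greedy uses 3 sets.

3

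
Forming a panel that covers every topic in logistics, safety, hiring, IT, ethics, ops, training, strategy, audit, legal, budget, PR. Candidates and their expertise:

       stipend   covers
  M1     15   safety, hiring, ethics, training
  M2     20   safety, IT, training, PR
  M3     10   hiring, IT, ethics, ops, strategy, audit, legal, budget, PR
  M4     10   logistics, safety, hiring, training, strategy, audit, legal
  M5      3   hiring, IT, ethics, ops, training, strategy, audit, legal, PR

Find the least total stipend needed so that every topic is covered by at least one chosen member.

20

M3, M4 cover every topic at stipend 10 + 10 = 20.
Any cover uses at least 2 members; among all covering selections none totals below 20.
Greedy by coverage-per-stipend would pick M5, M4, M3 for 23 — worse than the optimum 20.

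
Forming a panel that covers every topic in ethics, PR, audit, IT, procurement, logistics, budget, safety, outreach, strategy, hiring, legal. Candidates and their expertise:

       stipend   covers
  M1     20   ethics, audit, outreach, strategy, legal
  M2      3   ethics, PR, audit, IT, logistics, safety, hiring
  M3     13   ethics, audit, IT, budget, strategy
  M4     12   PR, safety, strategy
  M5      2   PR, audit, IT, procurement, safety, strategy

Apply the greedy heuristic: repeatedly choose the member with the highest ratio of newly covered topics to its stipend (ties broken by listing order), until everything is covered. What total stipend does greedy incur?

Pick 1: M5 adds 6 new (PR, audit, IT, procurement, safety, strategy) at stipend 2 (ratio 6/2).
Pick 2: M2 adds 3 new (ethics, logistics, hiring) at stipend 3 (ratio 3/3).
Pick 3: M1 adds 2 new (outreach, legal) at stipend 20 (ratio 2/20).
Pick 4: M3 adds 1 new (budget) at stipend 13 (ratio 1/13).
Greedy total stipend: 2 + 3 + 20 + 13 = 38.

38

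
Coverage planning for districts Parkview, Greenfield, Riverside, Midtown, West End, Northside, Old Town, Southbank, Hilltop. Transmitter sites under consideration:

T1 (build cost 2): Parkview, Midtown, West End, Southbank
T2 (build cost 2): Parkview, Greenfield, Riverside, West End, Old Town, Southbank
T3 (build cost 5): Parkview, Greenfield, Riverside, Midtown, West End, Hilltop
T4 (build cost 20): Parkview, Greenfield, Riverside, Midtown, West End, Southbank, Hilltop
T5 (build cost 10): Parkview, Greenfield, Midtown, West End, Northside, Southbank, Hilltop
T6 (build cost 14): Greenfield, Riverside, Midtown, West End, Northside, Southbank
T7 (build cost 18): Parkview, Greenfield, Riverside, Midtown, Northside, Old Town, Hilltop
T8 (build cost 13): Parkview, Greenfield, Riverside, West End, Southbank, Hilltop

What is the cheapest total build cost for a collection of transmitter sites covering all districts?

T2, T5 cover every district at build cost 2 + 10 = 12.
Any cover uses at least 2 transmitter sites; among all covering selections none totals below 12.
Greedy by coverage-per-build cost would pick T2, T1, T3, T5 for 19 — worse than the optimum 12.

12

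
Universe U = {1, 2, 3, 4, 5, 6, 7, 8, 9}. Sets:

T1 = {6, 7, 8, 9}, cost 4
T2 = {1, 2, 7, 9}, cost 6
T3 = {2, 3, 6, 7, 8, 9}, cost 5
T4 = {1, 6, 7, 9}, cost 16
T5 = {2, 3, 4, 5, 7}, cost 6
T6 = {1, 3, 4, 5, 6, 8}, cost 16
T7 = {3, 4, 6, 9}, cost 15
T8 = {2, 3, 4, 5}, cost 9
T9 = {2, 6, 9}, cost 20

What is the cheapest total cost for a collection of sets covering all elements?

16

T1, T2, T5 cover every element at cost 4 + 6 + 6 = 16.
Any cover uses at least 2 sets; among all covering selections none totals below 16.
Greedy by coverage-per-cost would pick T3, T5, T2 for 17 — worse than the optimum 16.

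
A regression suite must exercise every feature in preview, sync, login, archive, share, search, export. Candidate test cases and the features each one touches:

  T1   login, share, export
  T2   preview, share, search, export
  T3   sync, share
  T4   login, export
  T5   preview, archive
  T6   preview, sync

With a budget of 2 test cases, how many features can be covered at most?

5

Choosing T1, T2 covers {preview, login, share, search, export} — 5 features.
No choice of 2 test cases does better; here sync, archive are left uncovered.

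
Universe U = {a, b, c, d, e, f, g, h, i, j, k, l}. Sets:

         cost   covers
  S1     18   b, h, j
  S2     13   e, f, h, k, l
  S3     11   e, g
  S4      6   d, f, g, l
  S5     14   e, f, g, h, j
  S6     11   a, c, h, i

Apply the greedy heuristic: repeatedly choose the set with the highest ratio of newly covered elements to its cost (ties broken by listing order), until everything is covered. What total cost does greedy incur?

48

Pick 1: S4 adds 4 new (d, f, g, l) at cost 6 (ratio 4/6).
Pick 2: S6 adds 4 new (a, c, h, i) at cost 11 (ratio 4/11).
Pick 3: S2 adds 2 new (e, k) at cost 13 (ratio 2/13).
Pick 4: S1 adds 2 new (b, j) at cost 18 (ratio 2/18).
Greedy total cost: 6 + 11 + 13 + 18 = 48.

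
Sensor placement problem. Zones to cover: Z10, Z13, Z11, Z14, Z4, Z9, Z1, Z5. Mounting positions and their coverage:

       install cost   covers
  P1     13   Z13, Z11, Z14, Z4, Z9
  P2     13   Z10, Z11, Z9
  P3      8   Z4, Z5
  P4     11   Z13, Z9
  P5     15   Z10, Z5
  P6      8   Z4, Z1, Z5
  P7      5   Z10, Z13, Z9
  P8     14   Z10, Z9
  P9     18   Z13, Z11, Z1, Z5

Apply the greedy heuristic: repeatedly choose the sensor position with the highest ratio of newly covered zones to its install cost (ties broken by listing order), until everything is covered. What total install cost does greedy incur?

Pick 1: P7 adds 3 new (Z10, Z13, Z9) at install cost 5 (ratio 3/5).
Pick 2: P6 adds 3 new (Z4, Z1, Z5) at install cost 8 (ratio 3/8).
Pick 3: P1 adds 2 new (Z11, Z14) at install cost 13 (ratio 2/13).
Greedy total install cost: 5 + 8 + 13 = 26.

26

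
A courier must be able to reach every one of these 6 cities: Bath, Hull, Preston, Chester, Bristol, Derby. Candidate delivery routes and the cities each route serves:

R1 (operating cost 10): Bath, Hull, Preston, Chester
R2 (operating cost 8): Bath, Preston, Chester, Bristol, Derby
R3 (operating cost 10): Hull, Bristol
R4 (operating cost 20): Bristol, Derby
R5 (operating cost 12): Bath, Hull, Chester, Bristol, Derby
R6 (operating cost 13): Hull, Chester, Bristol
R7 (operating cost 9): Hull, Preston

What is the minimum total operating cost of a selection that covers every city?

17

R2, R7 cover every city at operating cost 8 + 9 = 17.
Any cover uses at least 2 routes; among all covering selections none totals below 17.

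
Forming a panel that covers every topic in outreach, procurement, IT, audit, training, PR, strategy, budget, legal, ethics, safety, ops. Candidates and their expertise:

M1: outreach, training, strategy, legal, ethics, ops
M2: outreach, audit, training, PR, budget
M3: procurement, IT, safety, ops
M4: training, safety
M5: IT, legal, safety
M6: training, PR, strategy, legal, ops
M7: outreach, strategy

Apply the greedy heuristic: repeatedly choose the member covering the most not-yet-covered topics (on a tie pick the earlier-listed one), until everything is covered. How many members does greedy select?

Pick 1: M1 covers 6 new topics (outreach, training, strategy, legal, ethics, ops).
Pick 2: M2 covers 3 new topics (audit, PR, budget).
Pick 3: M3 covers 3 new topics (procurement, IT, safety).
Greedy uses 3 members.

3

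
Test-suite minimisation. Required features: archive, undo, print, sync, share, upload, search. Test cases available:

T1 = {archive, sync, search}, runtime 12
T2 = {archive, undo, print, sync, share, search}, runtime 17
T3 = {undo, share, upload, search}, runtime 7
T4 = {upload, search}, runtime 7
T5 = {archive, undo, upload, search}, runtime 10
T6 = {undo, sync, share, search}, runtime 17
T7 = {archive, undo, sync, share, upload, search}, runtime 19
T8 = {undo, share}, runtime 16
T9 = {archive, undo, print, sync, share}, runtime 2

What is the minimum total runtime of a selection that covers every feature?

T3, T9 cover every feature at runtime 7 + 2 = 9.
Any cover uses at least 2 test cases; among all covering selections none totals below 9.

9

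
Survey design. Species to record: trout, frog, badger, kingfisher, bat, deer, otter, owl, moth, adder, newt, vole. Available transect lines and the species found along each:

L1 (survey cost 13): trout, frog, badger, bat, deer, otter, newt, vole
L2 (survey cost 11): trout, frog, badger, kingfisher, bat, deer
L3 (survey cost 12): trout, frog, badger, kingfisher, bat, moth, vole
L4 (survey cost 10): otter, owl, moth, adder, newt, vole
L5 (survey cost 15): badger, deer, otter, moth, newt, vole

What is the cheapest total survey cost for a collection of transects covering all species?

L2, L4 cover every species at survey cost 11 + 10 = 21.
Any cover uses at least 2 transects; among all covering selections none totals below 21.

21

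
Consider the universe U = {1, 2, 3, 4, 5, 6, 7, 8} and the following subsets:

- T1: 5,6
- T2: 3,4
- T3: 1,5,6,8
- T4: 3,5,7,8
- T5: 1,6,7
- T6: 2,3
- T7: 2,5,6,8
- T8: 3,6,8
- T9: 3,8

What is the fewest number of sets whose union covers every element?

T2, T5, T7 together cover {1, 2, 3, 4, 5, 6, 7, 8} — every element.
No 2 of the 9 sets cover everything (all 36 pairs fall short), so 3 is minimum.

3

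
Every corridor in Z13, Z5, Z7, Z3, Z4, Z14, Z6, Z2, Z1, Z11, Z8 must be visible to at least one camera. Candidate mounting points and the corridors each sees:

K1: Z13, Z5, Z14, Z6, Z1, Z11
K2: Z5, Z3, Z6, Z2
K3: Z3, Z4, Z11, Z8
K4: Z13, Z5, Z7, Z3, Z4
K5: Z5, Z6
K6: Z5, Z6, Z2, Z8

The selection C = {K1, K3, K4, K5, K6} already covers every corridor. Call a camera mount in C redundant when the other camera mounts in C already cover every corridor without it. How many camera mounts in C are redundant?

2

Drop K1: Z14, Z1 uncovered — not redundant.
Drop K3: the rest still cover every corridor — redundant.
Drop K4: Z7 uncovered — not redundant.
Drop K5: the rest still cover every corridor — redundant.
Drop K6: Z2 uncovered — not redundant.
2 redundant: K3, K5.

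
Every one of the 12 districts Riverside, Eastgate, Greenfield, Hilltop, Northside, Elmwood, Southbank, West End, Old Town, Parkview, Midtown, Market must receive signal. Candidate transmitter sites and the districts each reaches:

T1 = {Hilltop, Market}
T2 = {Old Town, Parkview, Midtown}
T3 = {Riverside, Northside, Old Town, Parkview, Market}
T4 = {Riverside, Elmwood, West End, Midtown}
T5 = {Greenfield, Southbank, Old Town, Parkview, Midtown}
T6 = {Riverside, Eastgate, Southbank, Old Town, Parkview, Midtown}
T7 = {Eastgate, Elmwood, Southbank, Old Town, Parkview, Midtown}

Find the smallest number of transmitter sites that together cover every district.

T1, T3, T4, T5, T6 together cover {Riverside, Eastgate, Greenfield, Hilltop, Northside, Elmwood, Southbank, West End, Old Town, Parkview, Midtown, Market} — every district.
No 4 of the 7 transmitter sites cover everything (all 35 size-4 selections fall short), so 5 is minimum.

5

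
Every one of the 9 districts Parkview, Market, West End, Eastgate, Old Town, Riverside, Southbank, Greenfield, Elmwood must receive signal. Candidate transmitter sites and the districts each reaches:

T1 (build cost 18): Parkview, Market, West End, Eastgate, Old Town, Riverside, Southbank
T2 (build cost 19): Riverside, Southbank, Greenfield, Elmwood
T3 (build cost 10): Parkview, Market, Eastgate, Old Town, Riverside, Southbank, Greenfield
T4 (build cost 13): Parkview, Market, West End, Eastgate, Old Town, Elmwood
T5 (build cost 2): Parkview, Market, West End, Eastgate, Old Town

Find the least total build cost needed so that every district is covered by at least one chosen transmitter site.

21

T2, T5 cover every district at build cost 19 + 2 = 21.
Any cover uses at least 2 transmitter sites; among all covering selections none totals below 21.
Greedy by coverage-per-build cost would pick T5, T3, T4 for 25 — worse than the optimum 21.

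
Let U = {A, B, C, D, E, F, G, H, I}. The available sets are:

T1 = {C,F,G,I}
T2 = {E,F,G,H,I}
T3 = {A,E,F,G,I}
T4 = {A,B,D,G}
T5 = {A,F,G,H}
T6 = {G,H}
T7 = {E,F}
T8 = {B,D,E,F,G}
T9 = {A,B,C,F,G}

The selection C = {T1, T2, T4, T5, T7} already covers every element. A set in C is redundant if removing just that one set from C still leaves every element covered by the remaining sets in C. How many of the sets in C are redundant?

Drop T1: C uncovered — not redundant.
Drop T2: the rest still cover every element — redundant.
Drop T4: B, D uncovered — not redundant.
Drop T5: the rest still cover every element — redundant.
Drop T7: the rest still cover every element — redundant.
3 redundant: T2, T5, T7.

3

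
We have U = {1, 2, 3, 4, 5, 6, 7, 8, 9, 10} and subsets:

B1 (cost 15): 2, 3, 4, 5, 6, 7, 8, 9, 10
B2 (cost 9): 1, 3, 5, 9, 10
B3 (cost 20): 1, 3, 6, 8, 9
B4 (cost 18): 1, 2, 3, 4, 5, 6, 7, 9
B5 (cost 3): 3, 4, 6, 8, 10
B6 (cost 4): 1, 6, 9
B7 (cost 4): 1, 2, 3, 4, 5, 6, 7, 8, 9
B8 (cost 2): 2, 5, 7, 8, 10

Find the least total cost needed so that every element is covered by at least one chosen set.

B7, B8 cover every element at cost 4 + 2 = 6.
Any cover uses at least 2 sets; among all covering selections none totals below 6.

6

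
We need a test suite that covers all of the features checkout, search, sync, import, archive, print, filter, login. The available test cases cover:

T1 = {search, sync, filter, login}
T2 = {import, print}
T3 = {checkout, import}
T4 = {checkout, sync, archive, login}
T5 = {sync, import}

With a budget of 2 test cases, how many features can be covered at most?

6

Choosing T1, T2 covers {search, sync, import, print, filter, login} — 6 features.
No choice of 2 test cases does better; here checkout, archive are left uncovered.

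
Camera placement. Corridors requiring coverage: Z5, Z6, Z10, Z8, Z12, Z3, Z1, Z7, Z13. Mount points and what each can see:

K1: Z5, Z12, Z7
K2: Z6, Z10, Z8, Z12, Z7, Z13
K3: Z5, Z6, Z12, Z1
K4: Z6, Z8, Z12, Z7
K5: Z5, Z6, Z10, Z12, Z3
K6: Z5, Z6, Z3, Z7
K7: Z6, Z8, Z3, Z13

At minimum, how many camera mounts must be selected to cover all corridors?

K2, K3, K5 together cover {Z5, Z6, Z10, Z8, Z12, Z3, Z1, Z7, Z13} — every corridor.
No 2 of the 7 camera mounts cover everything (all 21 pairs fall short), so 3 is minimum.

3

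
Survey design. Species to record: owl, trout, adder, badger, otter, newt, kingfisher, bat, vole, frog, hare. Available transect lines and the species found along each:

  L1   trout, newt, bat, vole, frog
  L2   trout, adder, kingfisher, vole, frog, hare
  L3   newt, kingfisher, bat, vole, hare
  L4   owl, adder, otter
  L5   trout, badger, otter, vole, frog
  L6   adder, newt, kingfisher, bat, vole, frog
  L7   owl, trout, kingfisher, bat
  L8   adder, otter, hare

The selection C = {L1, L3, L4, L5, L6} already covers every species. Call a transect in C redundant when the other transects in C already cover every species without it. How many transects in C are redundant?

Drop L1: the rest still cover every species — redundant.
Drop L3: hare uncovered — not redundant.
Drop L4: owl uncovered — not redundant.
Drop L5: badger uncovered — not redundant.
Drop L6: the rest still cover every species — redundant.
2 redundant: L1, L6.

2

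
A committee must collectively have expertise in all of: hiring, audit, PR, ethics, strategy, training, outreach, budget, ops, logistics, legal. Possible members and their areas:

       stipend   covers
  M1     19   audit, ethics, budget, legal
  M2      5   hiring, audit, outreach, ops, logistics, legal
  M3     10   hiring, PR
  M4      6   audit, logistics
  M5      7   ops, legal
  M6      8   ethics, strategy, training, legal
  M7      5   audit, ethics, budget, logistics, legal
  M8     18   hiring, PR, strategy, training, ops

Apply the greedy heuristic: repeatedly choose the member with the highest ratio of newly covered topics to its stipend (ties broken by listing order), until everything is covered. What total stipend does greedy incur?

28

Pick 1: M2 adds 6 new (hiring, audit, outreach, ops, logistics, legal) at stipend 5 (ratio 6/5).
Pick 2: M7 adds 2 new (ethics, budget) at stipend 5 (ratio 2/5).
Pick 3: M6 adds 2 new (strategy, training) at stipend 8 (ratio 2/8).
Pick 4: M3 adds 1 new (PR) at stipend 10 (ratio 1/10).
Greedy total stipend: 5 + 5 + 8 + 10 = 28.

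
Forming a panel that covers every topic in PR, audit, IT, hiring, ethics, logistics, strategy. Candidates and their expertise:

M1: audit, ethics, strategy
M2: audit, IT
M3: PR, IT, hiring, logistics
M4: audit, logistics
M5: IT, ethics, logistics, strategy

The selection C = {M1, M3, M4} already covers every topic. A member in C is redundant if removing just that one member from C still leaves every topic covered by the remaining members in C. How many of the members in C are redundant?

Drop M1: ethics, strategy uncovered — not redundant.
Drop M3: PR, IT, hiring uncovered — not redundant.
Drop M4: the rest still cover every topic — redundant.
1 redundant: M4.

1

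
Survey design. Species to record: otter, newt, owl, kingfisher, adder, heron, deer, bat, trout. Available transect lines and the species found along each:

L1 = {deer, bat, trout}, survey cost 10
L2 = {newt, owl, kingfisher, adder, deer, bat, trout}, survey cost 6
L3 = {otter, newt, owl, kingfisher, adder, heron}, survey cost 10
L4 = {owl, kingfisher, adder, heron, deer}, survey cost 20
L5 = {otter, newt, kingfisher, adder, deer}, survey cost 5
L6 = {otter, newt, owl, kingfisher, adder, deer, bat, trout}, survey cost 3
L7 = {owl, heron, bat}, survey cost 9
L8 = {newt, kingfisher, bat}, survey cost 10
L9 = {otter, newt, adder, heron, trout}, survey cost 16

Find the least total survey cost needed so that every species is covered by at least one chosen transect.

L6, L7 cover every species at survey cost 3 + 9 = 12.
Any cover uses at least 2 transects; among all covering selections none totals below 12.

12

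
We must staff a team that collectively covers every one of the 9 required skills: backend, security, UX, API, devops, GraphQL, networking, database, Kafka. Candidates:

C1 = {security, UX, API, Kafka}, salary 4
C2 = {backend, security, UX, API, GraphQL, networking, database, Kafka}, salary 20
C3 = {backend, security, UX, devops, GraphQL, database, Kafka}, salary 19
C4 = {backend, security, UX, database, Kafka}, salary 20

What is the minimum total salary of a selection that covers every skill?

39

C2, C3 cover every skill at salary 20 + 19 = 39.
Any cover uses at least 2 candidates; among all covering selections none totals below 39.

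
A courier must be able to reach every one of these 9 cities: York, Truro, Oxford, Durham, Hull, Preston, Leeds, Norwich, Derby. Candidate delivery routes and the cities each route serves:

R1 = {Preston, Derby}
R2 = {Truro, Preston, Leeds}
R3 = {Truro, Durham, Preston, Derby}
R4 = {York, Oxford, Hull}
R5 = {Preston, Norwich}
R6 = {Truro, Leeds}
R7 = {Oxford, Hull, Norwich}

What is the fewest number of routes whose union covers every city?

R2, R3, R4, R5 together cover {York, Truro, Oxford, Durham, Hull, Preston, Leeds, Norwich, Derby} — every city.
No 3 of the 7 routes cover everything (all 35 triples fall short), so 4 is minimum.

4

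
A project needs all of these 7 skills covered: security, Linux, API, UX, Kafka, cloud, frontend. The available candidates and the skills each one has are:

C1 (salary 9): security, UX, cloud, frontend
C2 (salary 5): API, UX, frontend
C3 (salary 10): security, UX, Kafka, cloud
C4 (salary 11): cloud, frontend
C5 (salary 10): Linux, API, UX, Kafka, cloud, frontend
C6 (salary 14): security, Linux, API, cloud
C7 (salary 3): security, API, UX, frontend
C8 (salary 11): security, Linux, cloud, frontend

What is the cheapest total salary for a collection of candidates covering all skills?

13

C5, C7 cover every skill at salary 10 + 3 = 13.
Any cover uses at least 2 candidates; among all covering selections none totals below 13.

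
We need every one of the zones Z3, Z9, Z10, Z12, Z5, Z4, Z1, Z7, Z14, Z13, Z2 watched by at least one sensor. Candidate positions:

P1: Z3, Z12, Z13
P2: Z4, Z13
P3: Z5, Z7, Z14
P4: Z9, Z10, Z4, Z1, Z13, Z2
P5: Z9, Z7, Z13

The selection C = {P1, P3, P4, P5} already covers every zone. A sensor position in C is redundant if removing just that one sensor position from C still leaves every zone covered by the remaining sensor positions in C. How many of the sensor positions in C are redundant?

1

Drop P1: Z3, Z12 uncovered — not redundant.
Drop P3: Z5, Z14 uncovered — not redundant.
Drop P4: Z10, Z4, Z1, Z2 uncovered — not redundant.
Drop P5: the rest still cover every zone — redundant.
1 redundant: P5.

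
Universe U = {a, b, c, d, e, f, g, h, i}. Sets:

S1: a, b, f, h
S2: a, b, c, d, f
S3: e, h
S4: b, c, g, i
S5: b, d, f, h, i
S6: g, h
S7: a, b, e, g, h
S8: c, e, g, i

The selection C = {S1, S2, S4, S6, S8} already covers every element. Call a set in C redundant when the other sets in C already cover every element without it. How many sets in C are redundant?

3

Drop S1: the rest still cover every element — redundant.
Drop S2: d uncovered — not redundant.
Drop S4: the rest still cover every element — redundant.
Drop S6: the rest still cover every element — redundant.
Drop S8: e uncovered — not redundant.
3 redundant: S1, S4, S6.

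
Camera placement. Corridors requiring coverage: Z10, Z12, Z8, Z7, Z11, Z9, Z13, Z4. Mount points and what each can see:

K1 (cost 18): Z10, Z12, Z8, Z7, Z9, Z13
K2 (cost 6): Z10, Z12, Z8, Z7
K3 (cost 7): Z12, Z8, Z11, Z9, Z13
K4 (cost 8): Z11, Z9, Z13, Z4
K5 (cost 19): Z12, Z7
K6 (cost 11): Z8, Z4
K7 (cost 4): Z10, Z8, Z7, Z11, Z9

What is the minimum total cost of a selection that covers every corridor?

14

K2, K4 cover every corridor at cost 6 + 8 = 14.
Any cover uses at least 2 camera mounts; among all covering selections none totals below 14.
Greedy by coverage-per-cost would pick K7, K3, K4 for 19 — worse than the optimum 14.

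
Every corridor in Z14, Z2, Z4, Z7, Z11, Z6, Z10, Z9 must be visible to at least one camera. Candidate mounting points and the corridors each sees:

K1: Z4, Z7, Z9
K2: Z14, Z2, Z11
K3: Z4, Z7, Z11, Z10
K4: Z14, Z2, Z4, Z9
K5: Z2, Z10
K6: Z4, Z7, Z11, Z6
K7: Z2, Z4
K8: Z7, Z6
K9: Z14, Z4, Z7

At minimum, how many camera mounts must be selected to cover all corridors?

K3, K4, K6 together cover {Z14, Z2, Z4, Z7, Z11, Z6, Z10, Z9} — every corridor.
No 2 of the 9 camera mounts cover everything (all 36 pairs fall short), so 3 is minimum.

3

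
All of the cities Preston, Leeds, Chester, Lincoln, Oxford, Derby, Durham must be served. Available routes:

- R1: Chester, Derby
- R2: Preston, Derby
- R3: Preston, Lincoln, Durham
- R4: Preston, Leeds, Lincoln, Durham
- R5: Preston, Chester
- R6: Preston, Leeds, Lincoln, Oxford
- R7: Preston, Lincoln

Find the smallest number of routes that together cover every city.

R1, R3, R6 together cover {Preston, Leeds, Chester, Lincoln, Oxford, Derby, Durham} — every city.
No 2 of the 7 routes cover everything (all 21 pairs fall short), so 3 is minimum.

3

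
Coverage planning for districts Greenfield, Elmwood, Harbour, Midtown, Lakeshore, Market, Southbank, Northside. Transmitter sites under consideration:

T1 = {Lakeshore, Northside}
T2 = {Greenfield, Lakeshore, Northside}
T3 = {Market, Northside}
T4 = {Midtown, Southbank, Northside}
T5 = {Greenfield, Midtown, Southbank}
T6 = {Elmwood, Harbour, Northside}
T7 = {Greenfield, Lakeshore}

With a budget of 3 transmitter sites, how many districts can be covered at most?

7

Choosing T1, T5, T6 covers {Greenfield, Elmwood, Harbour, Midtown, Lakeshore, Southbank, Northside} — 7 districts.
No choice of 3 transmitter sites does better; here Market is left uncovered.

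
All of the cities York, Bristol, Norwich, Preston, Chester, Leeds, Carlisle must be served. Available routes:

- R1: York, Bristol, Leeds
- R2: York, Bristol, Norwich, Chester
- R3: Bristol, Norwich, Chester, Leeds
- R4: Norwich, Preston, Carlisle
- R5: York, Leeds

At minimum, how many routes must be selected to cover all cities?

R1, R2, R4 together cover {York, Bristol, Norwich, Preston, Chester, Leeds, Carlisle} — every city.
No 2 of the 5 routes cover everything (all 10 pairs fall short), so 3 is minimum.

3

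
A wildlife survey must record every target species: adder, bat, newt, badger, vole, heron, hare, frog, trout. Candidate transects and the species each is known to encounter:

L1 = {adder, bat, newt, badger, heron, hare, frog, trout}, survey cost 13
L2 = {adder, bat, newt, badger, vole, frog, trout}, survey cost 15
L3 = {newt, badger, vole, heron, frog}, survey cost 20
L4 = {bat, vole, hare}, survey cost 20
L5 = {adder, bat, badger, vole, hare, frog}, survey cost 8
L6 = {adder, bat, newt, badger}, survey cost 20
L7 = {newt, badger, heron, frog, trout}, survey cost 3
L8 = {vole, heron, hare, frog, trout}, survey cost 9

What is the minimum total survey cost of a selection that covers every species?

11

L5, L7 cover every species at survey cost 8 + 3 = 11.
Any cover uses at least 2 transects; among all covering selections none totals below 11.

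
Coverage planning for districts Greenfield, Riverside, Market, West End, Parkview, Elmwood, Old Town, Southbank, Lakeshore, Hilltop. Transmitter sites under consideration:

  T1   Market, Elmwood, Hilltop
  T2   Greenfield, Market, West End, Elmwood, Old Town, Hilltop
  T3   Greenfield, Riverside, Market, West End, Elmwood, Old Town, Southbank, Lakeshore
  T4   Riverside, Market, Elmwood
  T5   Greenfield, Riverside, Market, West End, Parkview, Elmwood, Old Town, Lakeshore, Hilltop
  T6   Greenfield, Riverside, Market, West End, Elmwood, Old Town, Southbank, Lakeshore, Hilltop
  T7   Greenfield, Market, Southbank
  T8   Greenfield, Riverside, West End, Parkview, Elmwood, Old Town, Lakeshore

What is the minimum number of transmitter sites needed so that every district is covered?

T3, T5 together cover {Greenfield, Riverside, Market, West End, Parkview, Elmwood, Old Town, Southbank, Lakeshore, Hilltop} — every district.
No single transmitter site contains all 10 districts, so 2 is optimal.

2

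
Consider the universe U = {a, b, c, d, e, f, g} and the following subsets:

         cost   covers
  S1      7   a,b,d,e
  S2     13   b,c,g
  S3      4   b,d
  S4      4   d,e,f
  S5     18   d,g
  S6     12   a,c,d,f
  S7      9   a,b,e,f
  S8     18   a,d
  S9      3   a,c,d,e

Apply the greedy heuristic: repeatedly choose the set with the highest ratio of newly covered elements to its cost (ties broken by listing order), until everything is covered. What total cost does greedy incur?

Pick 1: S9 adds 4 new (a, c, d, e) at cost 3 (ratio 4/3).
Pick 2: S3 adds 1 new (b) at cost 4 (ratio 1/4).
Pick 3: S4 adds 1 new (f) at cost 4 (ratio 1/4).
Pick 4: S2 adds 1 new (g) at cost 13 (ratio 1/13).
Greedy total cost: 3 + 4 + 4 + 13 = 24. (The true optimum is 20, so greedy overshoots here.)

24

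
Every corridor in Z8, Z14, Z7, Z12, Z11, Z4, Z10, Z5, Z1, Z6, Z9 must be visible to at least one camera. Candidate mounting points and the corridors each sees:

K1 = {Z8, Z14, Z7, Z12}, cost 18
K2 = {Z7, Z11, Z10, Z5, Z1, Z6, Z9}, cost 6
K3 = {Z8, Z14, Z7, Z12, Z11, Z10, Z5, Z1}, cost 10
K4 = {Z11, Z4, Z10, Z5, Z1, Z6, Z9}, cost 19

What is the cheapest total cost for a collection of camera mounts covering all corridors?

29

K3, K4 cover every corridor at cost 10 + 19 = 29.
Any cover uses at least 2 camera mounts; among all covering selections none totals below 29.
Greedy by coverage-per-cost would pick K2, K3, K4 for 35 — worse than the optimum 29.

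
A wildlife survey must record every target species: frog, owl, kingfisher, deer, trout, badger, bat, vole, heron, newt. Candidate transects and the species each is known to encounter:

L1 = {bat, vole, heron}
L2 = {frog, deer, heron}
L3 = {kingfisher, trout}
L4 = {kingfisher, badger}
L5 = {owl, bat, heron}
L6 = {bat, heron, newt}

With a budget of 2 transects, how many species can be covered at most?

Choosing L1, L2 covers {frog, deer, bat, vole, heron} — 5 species.
No choice of 2 transects does better; here owl, kingfisher, trout, badger, newt are left uncovered.

5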